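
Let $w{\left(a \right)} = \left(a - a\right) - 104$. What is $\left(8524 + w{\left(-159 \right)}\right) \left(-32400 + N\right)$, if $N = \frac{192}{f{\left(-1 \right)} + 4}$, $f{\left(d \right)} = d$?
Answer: $-272269120$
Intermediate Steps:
$w{\left(a \right)} = -104$ ($w{\left(a \right)} = 0 - 104 = -104$)
$N = 64$ ($N = \frac{192}{-1 + 4} = \frac{192}{3} = 192 \cdot \frac{1}{3} = 64$)
$\left(8524 + w{\left(-159 \right)}\right) \left(-32400 + N\right) = \left(8524 - 104\right) \left(-32400 + 64\right) = 8420 \left(-32336\right) = -272269120$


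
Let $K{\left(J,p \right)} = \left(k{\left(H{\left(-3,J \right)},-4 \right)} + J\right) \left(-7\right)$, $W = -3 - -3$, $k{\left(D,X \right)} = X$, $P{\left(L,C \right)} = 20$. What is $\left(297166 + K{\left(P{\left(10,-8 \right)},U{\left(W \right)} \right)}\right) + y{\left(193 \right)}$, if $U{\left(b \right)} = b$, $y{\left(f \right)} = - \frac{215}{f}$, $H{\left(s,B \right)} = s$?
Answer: $\frac{57331207}{193} \approx 2.9705 \cdot 10^{5}$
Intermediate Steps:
$y{\left(f \right)} = - \frac{215}{f}$
$W = 0$ ($W = -3 + 3 = 0$)
$K{\left(J,p \right)} = 28 - 7 J$ ($K{\left(J,p \right)} = \left(-4 + J\right) \left(-7\right) = 28 - 7 J$)
$\left(297166 + K{\left(P{\left(10,-8 \right)},U{\left(W \right)} \right)}\right) + y{\left(193 \right)} = \left(297166 + \left(28 - 140\right)\right) - \frac{215}{193} = \left(297166 - 112\right) - \frac{215}{193} = 297054 - \frac{215}{193} = \frac{57331207}{193}$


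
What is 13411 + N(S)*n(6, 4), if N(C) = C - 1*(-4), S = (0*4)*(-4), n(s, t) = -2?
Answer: 13403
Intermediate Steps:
S = 0 (S = 0*(-4) = 0)
N(C) = 4 + C (N(C) = C + 4 = 4 + C)
13411 + N(S)*n(6, 4) = 13411 + (4 + 0)*(-2) = 13411 + 4*(-2) = 13411 - 8 = 13403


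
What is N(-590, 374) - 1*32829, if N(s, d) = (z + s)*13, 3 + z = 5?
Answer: -40473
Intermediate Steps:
z = 2 (z = -3 + 5 = 2)
N(s, d) = 26 + 13*s (N(s, d) = (2 + s)*13 = 26 + 13*s)
N(-590, 374) - 1*32829 = (26 + 13*(-590)) - 1*32829 = (26 - 7670) - 32829 = -7644 - 32829 = -40473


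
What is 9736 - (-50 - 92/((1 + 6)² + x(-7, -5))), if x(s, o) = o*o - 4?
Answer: 342556/35 ≈ 9787.3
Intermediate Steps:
x(s, o) = -4 + o² (x(s, o) = o² - 4 = -4 + o²)
9736 - (-50 - 92/((1 + 6)² + x(-7, -5))) = 9736 - (-50 - 92/((1 + 6)² + (-4 + (-5)²))) = 9736 - (-50 - 92/(7² + (-4 + 25))) = 9736 - (-50 - 92/(49 + 21)) = 9736 - (-50 - 92/70) = 9736 - (-50 + (1/70)*(-92)) = 9736 - (-50 - 46/35) = 9736 - 1*(-1796/35) = 9736 + 1796/35 = 342556/35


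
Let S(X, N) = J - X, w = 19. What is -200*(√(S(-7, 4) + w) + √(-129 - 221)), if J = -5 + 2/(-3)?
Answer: -200*√183/3 - 1000*I*√14 ≈ -901.85 - 3741.7*I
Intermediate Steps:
J = -17/3 (J = -5 + 2*(-⅓) = -5 - ⅔ = -17/3 ≈ -5.6667)
S(X, N) = -17/3 - X
-200*(√(S(-7, 4) + w) + √(-129 - 221)) = -200*(√((-17/3 - 1*(-7)) + 19) + √(-129 - 221)) = -200*(√((-17/3 + 7) + 19) + √(-350)) = -200*(√(4/3 + 19) + 5*I*√14) = -200*(√(61/3) + 5*I*√14) = -200*(√183/3 + 5*I*√14) = -200*√183/3 - 1000*I*√14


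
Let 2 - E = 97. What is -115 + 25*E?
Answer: -2490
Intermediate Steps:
E = -95 (E = 2 - 1*97 = 2 - 97 = -95)
-115 + 25*E = -115 + 25*(-95) = -115 - 2375 = -2490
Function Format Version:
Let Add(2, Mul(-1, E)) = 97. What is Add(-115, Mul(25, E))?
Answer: -2490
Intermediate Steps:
E = -95 (E = Add(2, Mul(-1, 97)) = Add(2, -97) = -95)
Add(-115, Mul(25, E)) = Add(-115, Mul(25, -95)) = Add(-115, -2375) = -2490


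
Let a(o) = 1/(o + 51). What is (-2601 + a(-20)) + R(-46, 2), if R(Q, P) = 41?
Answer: -79359/31 ≈ -2560.0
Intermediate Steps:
a(o) = 1/(51 + o)
(-2601 + a(-20)) + R(-46, 2) = (-2601 + 1/(51 - 20)) + 41 = (-2601 + 1/31) + 41 = -80630/31 + 41 = -79359/31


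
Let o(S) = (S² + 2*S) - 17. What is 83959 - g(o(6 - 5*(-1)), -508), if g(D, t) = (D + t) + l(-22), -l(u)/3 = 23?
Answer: 84410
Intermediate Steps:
l(u) = -69 (l(u) = -3*23 = -69)
o(S) = -17 + S² + 2*S
g(D, t) = -69 + D + t (g(D, t) = (D + t) - 69 = -69 + D + t)
83959 - g(o(6 - 5*(-1)), -508) = 83959 - (-69 + (-17 + (6 - 5*(-1))² + 2*(6 - 5*(-1))) - 508) = 83959 - (-69 + (-17 + (6 + 5)² + 2*(6 + 5)) - 508) = 83959 - (-69 + (-17 + 11² + 2*11) - 508) = 83959 - (-69 + (-17 + 121 + 22) - 508) = 83959 - (-69 + 126 - 508) = 83959 - 1*(-451) = 83959 + 451 = 84410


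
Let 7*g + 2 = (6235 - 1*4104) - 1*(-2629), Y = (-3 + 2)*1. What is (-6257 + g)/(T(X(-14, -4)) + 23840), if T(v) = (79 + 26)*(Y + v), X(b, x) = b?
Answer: -39041/155855 ≈ -0.25050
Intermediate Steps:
Y = -1 (Y = -1*1 = -1)
T(v) = -105 + 105*v (T(v) = (79 + 26)*(-1 + v) = 105*(-1 + v) = -105 + 105*v)
g = 4758/7 (g = -2/7 + ((6235 - 1*4104) - 1*(-2629))/7 = -2/7 + ((6235 - 4104) + 2629)/7 = -2/7 + (2131 + 2629)/7 = -2/7 + (1/7)*4760 = -2/7 + 680 = 4758/7 ≈ 679.71)
(-6257 + g)/(T(X(-14, -4)) + 23840) = (-6257 + 4758/7)/((-105 + 105*(-14)) + 23840) = -39041/(7*((-105 - 1470) + 23840)) = -39041/(7*(-1575 + 23840)) = -39041/7/22265 = -39041/7*1/22265 = -39041/155855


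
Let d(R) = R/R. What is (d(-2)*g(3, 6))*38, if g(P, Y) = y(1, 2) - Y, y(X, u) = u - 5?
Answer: -342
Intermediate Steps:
y(X, u) = -5 + u
g(P, Y) = -3 - Y (g(P, Y) = (-5 + 2) - Y = -3 - Y)
d(R) = 1
(d(-2)*g(3, 6))*38 = (1*(-3 - 1*6))*38 = (1*(-3 - 6))*38 = (1*(-9))*38 = -9*38 = -342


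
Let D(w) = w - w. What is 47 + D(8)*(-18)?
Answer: 47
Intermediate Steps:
D(w) = 0
47 + D(8)*(-18) = 47 + 0*(-18) = 47 + 0 = 47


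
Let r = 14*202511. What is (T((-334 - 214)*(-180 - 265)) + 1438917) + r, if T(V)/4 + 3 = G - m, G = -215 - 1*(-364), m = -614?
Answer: 4277111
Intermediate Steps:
G = 149 (G = -215 + 364 = 149)
T(V) = 3040 (T(V) = -12 + 4*(149 - 1*(-614)) = -12 + 4*(149 + 614) = -12 + 4*763 = -12 + 3052 = 3040)
r = 2835154
(T((-334 - 214)*(-180 - 265)) + 1438917) + r = (3040 + 1438917) + 2835154 = 1441957 + 2835154 = 4277111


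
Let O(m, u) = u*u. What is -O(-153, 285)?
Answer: -81225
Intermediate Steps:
O(m, u) = u²
-O(-153, 285) = -1*285² = -1*81225 = -81225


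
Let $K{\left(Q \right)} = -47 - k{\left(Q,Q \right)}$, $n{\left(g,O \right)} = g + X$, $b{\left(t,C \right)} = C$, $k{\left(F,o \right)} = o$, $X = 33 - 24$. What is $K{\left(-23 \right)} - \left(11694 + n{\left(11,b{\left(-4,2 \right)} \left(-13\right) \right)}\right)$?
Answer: $-11738$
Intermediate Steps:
$X = 9$
$n{\left(g,O \right)} = 9 + g$ ($n{\left(g,O \right)} = g + 9 = 9 + g$)
$K{\left(Q \right)} = -47 - Q$
$K{\left(-23 \right)} - \left(11694 + n{\left(11,b{\left(-4,2 \right)} \left(-13\right) \right)}\right) = \left(-47 - -23\right) - \left(11694 + \left(9 + 11\right)\right) = \left(-47 + 23\right) - \left(11694 + 20\right) = -24 - 11714 = -11738$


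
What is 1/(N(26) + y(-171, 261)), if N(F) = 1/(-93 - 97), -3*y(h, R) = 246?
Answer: -190/15581 ≈ -0.012194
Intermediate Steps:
y(h, R) = -82 (y(h, R) = -1/3*246 = -82)
N(F) = -1/190 (N(F) = 1/(-190) = -1/190)
1/(N(26) + y(-171, 261)) = 1/(-1/190 - 82) = 1/(-15581/190) = -190/15581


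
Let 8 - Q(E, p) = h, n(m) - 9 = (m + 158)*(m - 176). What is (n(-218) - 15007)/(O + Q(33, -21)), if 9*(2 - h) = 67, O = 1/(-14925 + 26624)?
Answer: 454962411/707794 ≈ 642.79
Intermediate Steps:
O = 1/11699 ≈ 8.5477e-5
n(m) = 9 + (-176 + m)*(158 + m) (n(m) = 9 + (m + 158)*(m - 176) = 9 + (158 + m)*(-176 + m) = 9 + (-176 + m)*(158 + m))
h = -49/9 (h = 2 - ⅑*67 = 2 - 67/9 = -49/9 ≈ -5.4444)
Q(E, p) = 121/9 (Q(E, p) = 8 - 1*(-49/9) = 8 + 49/9 = 121/9)
(n(-218) - 15007)/(O + Q(33, -21)) = ((-27799 + (-218)² - 18*(-218)) - 15007)/(1/11699 + 121/9) = ((-27799 + 47524 + 3924) - 15007)/(1415588/105291) = (23649 - 15007)*(105291/1415588) = 8642*(105291/1415588) = 454962411/707794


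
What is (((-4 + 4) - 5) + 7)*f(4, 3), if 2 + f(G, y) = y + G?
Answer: 10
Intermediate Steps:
f(G, y) = -2 + G + y (f(G, y) = -2 + (y + G) = -2 + (G + y) = -2 + G + y)
(((-4 + 4) - 5) + 7)*f(4, 3) = (((-4 + 4) - 5) + 7)*(-2 + 4 + 3) = ((0 - 5) + 7)*5 = (-5 + 7)*5 = 2*5 = 10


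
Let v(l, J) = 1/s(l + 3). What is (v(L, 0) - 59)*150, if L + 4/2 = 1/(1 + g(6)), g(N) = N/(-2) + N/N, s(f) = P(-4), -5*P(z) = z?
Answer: -17325/2 ≈ -8662.5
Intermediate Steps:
P(z) = -z/5
s(f) = ⅘ (s(f) = -⅕*(-4) = ⅘)
g(N) = 1 - N/2 (g(N) = N*(-½) + 1 = -N/2 + 1 = 1 - N/2)
L = -3 (L = -2 + 1/(1 + (1 - ½*6)) = -2 + 1/(1 + (1 - 3)) = -2 + 1/(1 - 2) = -2 + 1/(-1) = -2 - 1 = -3)
v(l, J) = 5/4 (v(l, J) = 1/(⅘) = 5/4)
(v(L, 0) - 59)*150 = (5/4 - 59)*150 = -231/4*150 = -17325/2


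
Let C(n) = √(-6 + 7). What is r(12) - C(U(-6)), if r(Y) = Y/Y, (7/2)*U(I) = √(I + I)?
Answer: 0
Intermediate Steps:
U(I) = 2*√2*√I/7 (U(I) = 2*√(I + I)/7 = 2*√(2*I)/7 = 2*(√2*√I)/7 = 2*√2*√I/7)
r(Y) = 1
C(n) = 1 (C(n) = √1 = 1)
r(12) - C(U(-6)) = 1 - 1*1 = 1 - 1 = 0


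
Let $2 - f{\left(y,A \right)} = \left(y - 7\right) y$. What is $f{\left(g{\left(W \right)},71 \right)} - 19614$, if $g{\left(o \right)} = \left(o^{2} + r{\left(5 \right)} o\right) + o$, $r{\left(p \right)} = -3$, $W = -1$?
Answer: $-19600$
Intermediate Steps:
$g{\left(o \right)} = o^{2} - 2 o$ ($g{\left(o \right)} = \left(o^{2} - 3 o\right) + o = o^{2} - 2 o$)
$f{\left(y,A \right)} = 2 - y \left(-7 + y\right)$ ($f{\left(y,A \right)} = 2 - \left(y - 7\right) y = 2 - \left(-7 + y\right) y = 2 - y \left(-7 + y\right)$)
$f{\left(g{\left(W \right)},71 \right)} - 19614 = \left(2 - \left(- (-2 - 1)\right)^{2} + 7 \left(- (-2 - 1)\right)\right) - 19614 = \left(2 - \left(\left(-1\right) \left(-3\right)\right)^{2} + 7 \left(\left(-1\right) \left(-3\right)\right)\right) - 19614 = \left(2 - 3^{2} + 7 \cdot 3\right) - 19614 = \left(2 - 9 + 21\right) - 19614 = 14 - 19614 = -19600$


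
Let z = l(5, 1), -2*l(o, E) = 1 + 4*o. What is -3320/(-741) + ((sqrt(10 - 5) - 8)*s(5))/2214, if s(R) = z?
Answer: 411818/91143 - 7*sqrt(5)/1476 ≈ 4.5078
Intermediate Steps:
l(o, E) = -1/2 - 2*o (l(o, E) = -(1 + 4*o)/2 = -1/2 - 2*o)
z = -21/2 (z = -1/2 - 2*5 = -1/2 - 10 = -21/2 ≈ -10.500)
s(R) = -21/2
-3320/(-741) + ((sqrt(10 - 5) - 8)*s(5))/2214 = -3320/(-741) + ((sqrt(10 - 5) - 8)*(-21/2))/2214 = -3320*(-1/741) + ((sqrt(5) - 8)*(-21/2))*(1/2214) = 3320/741 + ((-8 + sqrt(5))*(-21/2))*(1/2214) = 3320/741 + (84 - 21*sqrt(5)/2)*(1/2214) = 3320/741 + (14/369 - 7*sqrt(5)/1476) = 411818/91143 - 7*sqrt(5)/1476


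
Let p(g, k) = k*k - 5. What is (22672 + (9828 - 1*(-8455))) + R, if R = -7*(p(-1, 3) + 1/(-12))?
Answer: 491131/12 ≈ 40928.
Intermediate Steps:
p(g, k) = -5 + k**2 (p(g, k) = k**2 - 5 = -5 + k**2)
R = -329/12 (R = -7*((-5 + 3**2) + 1/(-12)) = -7*((-5 + 9) - 1/12) = -7*(4 - 1/12) = -7*47/12 = -329/12 ≈ -27.417)
(22672 + (9828 - 1*(-8455))) + R = (22672 + (9828 - 1*(-8455))) - 329/12 = (22672 + (9828 + 8455)) - 329/12 = (22672 + 18283) - 329/12 = 40955 - 329/12 = 491131/12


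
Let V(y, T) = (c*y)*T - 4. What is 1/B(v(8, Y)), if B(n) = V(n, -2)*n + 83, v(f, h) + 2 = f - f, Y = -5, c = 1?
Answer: 1/83 ≈ 0.012048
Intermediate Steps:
V(y, T) = -4 + T*y (V(y, T) = (1*y)*T - 4 = y*T - 4 = T*y - 4 = -4 + T*y)
v(f, h) = -2 (v(f, h) = -2 + (f - f) = -2 + 0 = -2)
B(n) = 83 + n*(-4 - 2*n) (B(n) = (-4 - 2*n)*n + 83 = n*(-4 - 2*n) + 83 = 83 + n*(-4 - 2*n))
1/B(v(8, Y)) = 1/(83 - 2*(-2)*(2 - 2)) = 1/(83 - 2*(-2)*0) = 1/(83 + 0) = 1/83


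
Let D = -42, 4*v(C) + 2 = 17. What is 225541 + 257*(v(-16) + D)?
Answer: 862843/4 ≈ 2.1571e+5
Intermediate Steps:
v(C) = 15/4 (v(C) = -1/2 + (1/4)*17 = -1/2 + 17/4 = 15/4)
225541 + 257*(v(-16) + D) = 225541 + 257*(15/4 - 42) = 225541 + 257*(-153/4) = 225541 - 39321/4 = 862843/4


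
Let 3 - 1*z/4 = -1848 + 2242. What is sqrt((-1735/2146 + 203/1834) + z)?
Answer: 6*I*sqrt(858756435578)/140563 ≈ 39.556*I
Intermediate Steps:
z = -1564 (z = 12 - 4*(-1848 + 2242) = 12 - 4*394 = 12 - 1576 = -1564)
sqrt((-1735/2146 + 203/1834) + z) = sqrt((-1735/2146 + 203/1834) - 1564) = sqrt((-1735*1/2146 + 203*(1/1834)) - 1564) = sqrt((-1735/2146 + 29/262) - 1564) = sqrt(-98084/140563 - 1564) = sqrt(-219938616/140563) = 6*I*sqrt(858756435578)/140563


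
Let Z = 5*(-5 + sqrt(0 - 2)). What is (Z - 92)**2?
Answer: 13639 - 1170*I*sqrt(2) ≈ 13639.0 - 1654.6*I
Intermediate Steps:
Z = -25 + 5*I*sqrt(2) (Z = 5*(-5 + sqrt(-2)) = 5*(-5 + I*sqrt(2)) = -25 + 5*I*sqrt(2) ≈ -25.0 + 7.0711*I)
(Z - 92)**2 = ((-25 + 5*I*sqrt(2)) - 92)**2 = (-117 + 5*I*sqrt(2))**2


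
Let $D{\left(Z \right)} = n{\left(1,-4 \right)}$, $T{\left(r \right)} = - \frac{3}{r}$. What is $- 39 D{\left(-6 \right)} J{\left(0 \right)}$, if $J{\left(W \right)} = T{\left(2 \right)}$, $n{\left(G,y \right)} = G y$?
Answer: $-234$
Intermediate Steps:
$D{\left(Z \right)} = -4$ ($D{\left(Z \right)} = 1 \left(-4\right) = -4$)
$J{\left(W \right)} = - \frac{3}{2}$
$- 39 D{\left(-6 \right)} J{\left(0 \right)} = \left(-39\right) \left(-4\right) \left(- \frac{3}{2}\right) = 156 \left(- \frac{3}{2}\right) = -234$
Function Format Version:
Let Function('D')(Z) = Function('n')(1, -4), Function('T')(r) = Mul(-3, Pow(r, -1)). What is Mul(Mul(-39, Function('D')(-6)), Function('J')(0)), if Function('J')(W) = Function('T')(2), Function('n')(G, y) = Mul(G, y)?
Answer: -234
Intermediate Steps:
Function('D')(Z) = -4 (Function('D')(Z) = Mul(1, -4) = -4)
Function('J')(W) = Rational(-3, 2) (Function('J')(W) = Mul(-3, Pow(2, -1)) = Mul(-3, Rational(1, 2)) = Rational(-3, 2))
Mul(Mul(-39, Function('D')(-6)), Function('J')(0)) = Mul(Mul(-39, -4), Rational(-3, 2)) = Mul(156, Rational(-3, 2)) = -234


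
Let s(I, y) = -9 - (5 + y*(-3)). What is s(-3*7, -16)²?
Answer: 3844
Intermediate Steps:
s(I, y) = -14 + 3*y (s(I, y) = -9 - (5 - 3*y) = -9 + (-5 + 3*y) = -14 + 3*y)
s(-3*7, -16)² = (-14 + 3*(-16))² = (-14 - 48)² = (-62)² = 3844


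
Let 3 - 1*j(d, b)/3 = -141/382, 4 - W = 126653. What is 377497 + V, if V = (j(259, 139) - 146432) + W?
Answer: 39890773/382 ≈ 1.0443e+5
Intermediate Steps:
W = -126649 (W = 4 - 1*126653 = 4 - 126653 = -126649)
j(d, b) = 3861/382 (j(d, b) = 9 - (-423)/382 = 9 - 3*(-141/382) = 9 + 423/382 = 3861/382)
V = -104313081/382 (V = (3861/382 - 146432) - 126649 = -55933163/382 - 126649 = -104313081/382 ≈ -2.7307e+5)
377497 + V = 377497 - 104313081/382 = 39890773/382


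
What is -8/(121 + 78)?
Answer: -8/199 ≈ -0.040201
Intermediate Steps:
-8/(121 + 78) = -8/199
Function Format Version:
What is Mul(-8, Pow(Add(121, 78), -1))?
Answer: Rational(-8, 199) ≈ -0.040201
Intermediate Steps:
Mul(-8, Pow(Add(121, 78), -1)) = Mul(-8, Pow(199, -1)) = Mul(-8, Rational(1, 199)) = Rational(-8, 199)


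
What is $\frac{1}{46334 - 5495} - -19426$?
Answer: $\frac{793338415}{40839} \approx 19426.0$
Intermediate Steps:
$\frac{1}{46334 - 5495} - -19426 = \frac{1}{40839} + 19426 = \frac{793338415}{40839}$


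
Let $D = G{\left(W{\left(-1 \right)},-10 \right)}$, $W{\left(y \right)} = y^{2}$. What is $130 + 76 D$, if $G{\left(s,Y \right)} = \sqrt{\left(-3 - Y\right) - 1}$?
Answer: $130 + 76 \sqrt{6} \approx 316.16$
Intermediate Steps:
$G{\left(s,Y \right)} = \sqrt{-4 - Y}$
$D = \sqrt{6}$ ($D = \sqrt{-4 - -10} = \sqrt{-4 + 10} = \sqrt{6} \approx 2.4495$)
$130 + 76 D = 130 + 76 \sqrt{6}$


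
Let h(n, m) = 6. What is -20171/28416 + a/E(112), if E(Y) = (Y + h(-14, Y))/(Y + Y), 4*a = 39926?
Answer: 31765851959/1676544 ≈ 18947.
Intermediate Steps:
a = 19963/2 (a = (1/4)*39926 = 19963/2 ≈ 9981.5)
E(Y) = (6 + Y)/(2*Y) (E(Y) = (Y + 6)/(Y + Y) = (6 + Y)/((2*Y)) = (6 + Y)*(1/(2*Y)) = (6 + Y)/(2*Y))
-20171/28416 + a/E(112) = -20171/28416 + 19963/(2*(((1/2)*(6 + 112)/112))) = -20171*1/28416 + 19963/(2*(((1/2)*(1/112)*118))) = -20171/28416 + 19963/(2*(59/112)) = -20171/28416 + (19963/2)*(112/59) = -20171/28416 + 1117928/59 = 31765851959/1676544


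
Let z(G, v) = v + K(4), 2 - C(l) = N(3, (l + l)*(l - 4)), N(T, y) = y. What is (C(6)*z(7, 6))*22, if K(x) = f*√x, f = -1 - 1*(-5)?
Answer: -6776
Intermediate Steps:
f = 4 (f = -1 + 5 = 4)
K(x) = 4*√x
C(l) = 2 - 2*l*(-4 + l) (C(l) = 2 - (l + l)*(l - 4) = 2 - 2*l*(-4 + l))
z(G, v) = 8 + v (z(G, v) = v + 4*√4 = v + 4*2 = v + 8 = 8 + v)
(C(6)*z(7, 6))*22 = ((2 - 2*6*(-4 + 6))*(8 + 6))*22 = ((2 - 2*6*2)*14)*22 = ((2 - 24)*14)*22 = -22*14*22 = -308*22 = -6776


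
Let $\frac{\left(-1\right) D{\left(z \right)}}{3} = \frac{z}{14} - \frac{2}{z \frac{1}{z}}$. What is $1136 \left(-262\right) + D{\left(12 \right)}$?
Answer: $- \frac{2083400}{7} \approx -2.9763 \cdot 10^{5}$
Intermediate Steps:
$D{\left(z \right)} = 6 - \frac{3 z}{14}$ ($D{\left(z \right)} = - 3 \left(\frac{z}{14} - \frac{2}{z \frac{1}{z}}\right) = - 3 \left(z \frac{1}{14} - \frac{2}{1}\right) = - 3 \left(\frac{z}{14} - 2\right) = - 3 \left(-2 + \frac{z}{14}\right) = 6 - \frac{3 z}{14}$)
$1136 \left(-262\right) + D{\left(12 \right)} = 1136 \left(-262\right) + \left(6 - \frac{18}{7}\right) = -297632 + \left(6 - \frac{18}{7}\right) = -297632 + \frac{24}{7} = - \frac{2083400}{7}$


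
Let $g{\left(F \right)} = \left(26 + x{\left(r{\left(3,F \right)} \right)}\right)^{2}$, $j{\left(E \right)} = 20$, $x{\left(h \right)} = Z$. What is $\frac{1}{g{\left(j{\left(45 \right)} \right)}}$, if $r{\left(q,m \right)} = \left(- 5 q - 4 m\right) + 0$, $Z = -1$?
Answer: $\frac{1}{625} \approx 0.0016$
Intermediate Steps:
$r{\left(q,m \right)} = - 5 q - 4 m$
$x{\left(h \right)} = -1$
$g{\left(F \right)} = 625$ ($g{\left(F \right)} = \left(26 - 1\right)^{2} = 25^{2} = 625$)
$\frac{1}{g{\left(j{\left(45 \right)} \right)}} = \frac{1}{625}$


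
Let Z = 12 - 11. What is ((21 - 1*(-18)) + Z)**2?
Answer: 1600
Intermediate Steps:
Z = 1
((21 - 1*(-18)) + Z)**2 = ((21 - 1*(-18)) + 1)**2 = ((21 + 18) + 1)**2 = (39 + 1)**2 = 40**2 = 1600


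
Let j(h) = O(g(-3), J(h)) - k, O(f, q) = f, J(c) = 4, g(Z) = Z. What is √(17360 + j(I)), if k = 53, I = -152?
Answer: 2*√4326 ≈ 131.54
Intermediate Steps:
j(h) = -56 (j(h) = -3 - 1*53 = -3 - 53 = -56)
√(17360 + j(I)) = √(17360 - 56) = √17304 = 2*√4326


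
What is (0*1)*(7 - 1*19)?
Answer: 0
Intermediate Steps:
(0*1)*(7 - 1*19) = 0*(7 - 19) = 0*(-12) = 0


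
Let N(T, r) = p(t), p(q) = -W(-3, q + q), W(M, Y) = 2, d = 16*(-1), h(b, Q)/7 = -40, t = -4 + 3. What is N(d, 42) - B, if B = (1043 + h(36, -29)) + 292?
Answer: -1057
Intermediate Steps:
t = -1
h(b, Q) = -280 (h(b, Q) = 7*(-40) = -280)
d = -16
p(q) = -2 (p(q) = -1*2 = -2)
N(T, r) = -2
B = 1055 (B = (1043 - 280) + 292 = 763 + 292 = 1055)
N(d, 42) - B = -2 - 1*1055 = -2 - 1055 = -1057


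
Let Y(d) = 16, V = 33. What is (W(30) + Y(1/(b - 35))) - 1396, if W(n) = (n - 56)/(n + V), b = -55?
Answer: -86966/63 ≈ -1380.4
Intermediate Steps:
W(n) = (-56 + n)/(33 + n) (W(n) = (n - 56)/(n + 33) = (-56 + n)/(33 + n))
(W(30) + Y(1/(b - 35))) - 1396 = ((-56 + 30)/(33 + 30) + 16) - 1396 = (-26/63 + 16) - 1396 = 982/63 - 1396 = -86966/63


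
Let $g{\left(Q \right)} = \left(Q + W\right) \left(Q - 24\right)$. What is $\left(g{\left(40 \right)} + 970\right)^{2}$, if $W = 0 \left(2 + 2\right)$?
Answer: $2592100$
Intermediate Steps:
$W = 0$ ($W = 0 \cdot 4 = 0$)
$g{\left(Q \right)} = Q \left(-24 + Q\right)$ ($g{\left(Q \right)} = \left(Q + 0\right) \left(Q - 24\right) = Q \left(-24 + Q\right)$)
$\left(g{\left(40 \right)} + 970\right)^{2} = \left(40 \left(-24 + 40\right) + 970\right)^{2} = \left(40 \cdot 16 + 970\right)^{2} = \left(640 + 970\right)^{2} = 1610^{2} = 2592100$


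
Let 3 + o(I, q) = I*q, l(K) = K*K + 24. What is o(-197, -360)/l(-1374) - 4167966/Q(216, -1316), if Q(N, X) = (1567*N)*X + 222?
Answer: 62630454667/1334802026900 ≈ 0.046921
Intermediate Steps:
l(K) = 24 + K**2 (l(K) = K**2 + 24 = 24 + K**2)
o(I, q) = -3 + I*q
Q(N, X) = 222 + 1567*N*X (Q(N, X) = 1567*N*X + 222 = 222 + 1567*N*X)
o(-197, -360)/l(-1374) - 4167966/Q(216, -1316) = (-3 - 197*(-360))/(24 + (-1374)**2) - 4167966/(222 + 1567*216*(-1316)) = (-3 + 70920)/(24 + 1887876) - 4167966/(222 - 445429152) = 70917/1887900 - 4167966/(-445428930) = 70917*(1/1887900) - 4167966*(-1/445428930) = 3377/89900 + 694661/74238155 = 62630454667/1334802026900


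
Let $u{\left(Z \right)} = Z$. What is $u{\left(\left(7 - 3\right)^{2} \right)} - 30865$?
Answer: $-30849$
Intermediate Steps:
$u{\left(\left(7 - 3\right)^{2} \right)} - 30865 = \left(7 - 3\right)^{2} - 30865 = 4^{2} - 30865 = 16 - 30865 = -30849$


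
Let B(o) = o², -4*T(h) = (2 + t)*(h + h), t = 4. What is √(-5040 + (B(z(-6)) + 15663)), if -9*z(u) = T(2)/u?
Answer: 4*√53779/9 ≈ 103.07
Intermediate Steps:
T(h) = -3*h (T(h) = -(2 + 4)*(h + h)/4 = -3*2*h/2 = -3*h)
z(u) = 2/(3*u) (z(u) = -(-3*2)/(9*u) = -(-2)/(3*u) = 2/(3*u))
√(-5040 + (B(z(-6)) + 15663)) = √(-5040 + (((⅔)/(-6))² + 15663)) = √(-5040 + (((⅔)*(-⅙))² + 15663)) = √(-5040 + ((-⅑)² + 15663)) = √(-5040 + (1/81 + 15663)) = √(-5040 + 1268704/81) = √(860464/81) = 4*√53779/9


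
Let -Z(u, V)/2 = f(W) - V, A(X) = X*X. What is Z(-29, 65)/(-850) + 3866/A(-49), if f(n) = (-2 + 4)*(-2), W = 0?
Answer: 1477381/1020425 ≈ 1.4478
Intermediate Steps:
A(X) = X**2
f(n) = -4 (f(n) = 2*(-2) = -4)
Z(u, V) = 8 + 2*V (Z(u, V) = -2*(-4 - V) = 8 + 2*V)
Z(-29, 65)/(-850) + 3866/A(-49) = (8 + 2*65)/(-850) + 3866/((-49)**2) = (8 + 130)*(-1/850) + 3866/2401 = 138*(-1/850) + 3866*(1/2401) = -69/425 + 3866/2401 = 1477381/1020425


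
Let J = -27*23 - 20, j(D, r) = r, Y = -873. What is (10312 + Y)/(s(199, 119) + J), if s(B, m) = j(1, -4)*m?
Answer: -9439/1117 ≈ -8.4503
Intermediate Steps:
s(B, m) = -4*m
J = -641 (J = -621 - 20 = -641)
(10312 + Y)/(s(199, 119) + J) = (10312 - 873)/(-4*119 - 641) = 9439/(-476 - 641) = 9439/(-1117) = 9439*(-1/1117) = -9439/1117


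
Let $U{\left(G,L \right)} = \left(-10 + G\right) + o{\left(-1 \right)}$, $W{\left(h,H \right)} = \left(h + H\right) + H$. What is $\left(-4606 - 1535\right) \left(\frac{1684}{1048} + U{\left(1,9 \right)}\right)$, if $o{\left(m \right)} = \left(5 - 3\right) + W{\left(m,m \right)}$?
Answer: $\frac{13504059}{262} \approx 51542.0$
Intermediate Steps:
$W{\left(h,H \right)} = h + 2 H$ ($W{\left(h,H \right)} = \left(H + h\right) + H = h + 2 H$)
$o{\left(m \right)} = 2 + 3 m$ ($o{\left(m \right)} = \left(5 - 3\right) + \left(m + 2 m\right) = 2 + 3 m$)
$U{\left(G,L \right)} = -11 + G$ ($U{\left(G,L \right)} = \left(-10 + G\right) + \left(2 + 3 \left(-1\right)\right) = \left(-10 + G\right) + \left(2 - 3\right) = \left(-10 + G\right) - 1 = -11 + G$)
$\left(-4606 - 1535\right) \left(\frac{1684}{1048} + U{\left(1,9 \right)}\right) = \left(-4606 - 1535\right) \left(\frac{1684}{1048} + \left(-11 + 1\right)\right) = - 6141 \left(1684 \cdot \frac{1}{1048} - 10\right) = - 6141 \left(\frac{421}{262} - 10\right) = \left(-6141\right) \left(- \frac{2199}{262}\right) = \frac{13504059}{262}$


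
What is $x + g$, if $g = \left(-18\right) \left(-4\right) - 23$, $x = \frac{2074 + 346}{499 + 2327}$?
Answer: $\frac{70447}{1413} \approx 49.856$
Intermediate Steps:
$x = \frac{1210}{1413}$ ($x = \frac{2420}{2826} = 2420 \cdot \frac{1}{2826} = \frac{1210}{1413} \approx 0.85633$)
$g = 49$ ($g = 72 - 23 = 49$)
$x + g = \frac{1210}{1413} + 49 = \frac{70447}{1413}$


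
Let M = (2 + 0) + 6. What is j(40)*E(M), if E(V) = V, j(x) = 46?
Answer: 368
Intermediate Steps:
M = 8 (M = 2 + 6 = 8)
j(40)*E(M) = 46*8 = 368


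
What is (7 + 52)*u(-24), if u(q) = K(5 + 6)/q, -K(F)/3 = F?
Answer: 649/8 ≈ 81.125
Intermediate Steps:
K(F) = -3*F
u(q) = -33/q (u(q) = (-3*(5 + 6))/q = (-3*11)/q = -33/q)
(7 + 52)*u(-24) = (7 + 52)*(-33/(-24)) = 59*(-33*(-1/24)) = 59*(11/8) = 649/8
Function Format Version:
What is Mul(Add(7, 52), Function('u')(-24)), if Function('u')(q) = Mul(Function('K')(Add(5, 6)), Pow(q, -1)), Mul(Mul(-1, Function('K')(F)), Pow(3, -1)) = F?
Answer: Rational(649, 8) ≈ 81.125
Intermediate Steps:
Function('K')(F) = Mul(-3, F)
Function('u')(q) = Mul(-33, Pow(q, -1)) (Function('u')(q) = Mul(Mul(-3, Add(5, 6)), Pow(q, -1)) = Mul(Mul(-3, 11), Pow(q, -1)) = Mul(-33, Pow(q, -1)))
Mul(Add(7, 52), Function('u')(-24)) = Mul(Add(7, 52), Mul(-33, Pow(-24, -1))) = Mul(59, Mul(-33, Rational(-1, 24))) = Mul(59, Rational(11, 8)) = Rational(649, 8)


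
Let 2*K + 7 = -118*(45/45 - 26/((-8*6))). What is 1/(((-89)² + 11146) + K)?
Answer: 24/455341 ≈ 5.2708e-5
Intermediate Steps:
K = -2267/24 (K = -7/2 + (-118*(45/45 - 26/((-8*6))))/2 = -7/2 + (-118*(45*(1/45) - 26/(-48)))/2 = -7/2 + (-118*(1 - 26*(-1/48)))/2 = -7/2 + (-118*(1 + 13/24))/2 = -7/2 + (-118*37/24)/2 = -7/2 + (½)*(-2183/12) = -7/2 - 2183/24 = -2267/24 ≈ -94.458)
1/(((-89)² + 11146) + K) = 1/(((-89)² + 11146) - 2267/24) = 1/((7921 + 11146) - 2267/24) = 1/(19067 - 2267/24) = 1/(455341/24) = 24/455341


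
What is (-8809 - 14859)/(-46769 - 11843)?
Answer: 5917/14653 ≈ 0.40381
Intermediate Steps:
(-8809 - 14859)/(-46769 - 11843) = -23668/(-58612) = -23668*(-1/58612) = 5917/14653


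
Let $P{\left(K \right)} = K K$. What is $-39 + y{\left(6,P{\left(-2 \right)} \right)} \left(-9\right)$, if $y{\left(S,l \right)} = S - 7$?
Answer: $-30$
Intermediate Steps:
$P{\left(K \right)} = K^{2}$
$y{\left(S,l \right)} = -7 + S$
$-39 + y{\left(6,P{\left(-2 \right)} \right)} \left(-9\right) = -39 + \left(-7 + 6\right) \left(-9\right) = -39 - -9 = -39 + 9 = -30$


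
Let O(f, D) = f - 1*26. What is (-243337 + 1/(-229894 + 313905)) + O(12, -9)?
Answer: -20444160860/84011 ≈ -2.4335e+5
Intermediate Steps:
O(f, D) = -26 + f (O(f, D) = f - 26 = -26 + f)
(-243337 + 1/(-229894 + 313905)) + O(12, -9) = (-243337 + 1/(-229894 + 313905)) + (-26 + 12) = (-243337 + 1/84011) - 14 = -20442984706/84011 - 14 = -20444160860/84011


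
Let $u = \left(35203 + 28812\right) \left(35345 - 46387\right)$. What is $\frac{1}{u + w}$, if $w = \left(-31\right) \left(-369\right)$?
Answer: $- \frac{1}{706842191} \approx -1.4147 \cdot 10^{-9}$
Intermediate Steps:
$w = 11439$
$u = -706853630$ ($u = 64015 \left(-11042\right) = -706853630$)
$\frac{1}{u + w} = \frac{1}{-706853630 + 11439} = \frac{1}{-706842191} = - \frac{1}{706842191}$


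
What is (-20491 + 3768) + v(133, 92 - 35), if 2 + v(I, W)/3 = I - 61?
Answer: -16513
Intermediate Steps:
v(I, W) = -189 + 3*I (v(I, W) = -6 + 3*(I - 61) = -6 + 3*(-61 + I) = -6 + (-183 + 3*I) = -189 + 3*I)
(-20491 + 3768) + v(133, 92 - 35) = (-20491 + 3768) + (-189 + 3*133) = -16723 + (-189 + 399) = -16723 + 210 = -16513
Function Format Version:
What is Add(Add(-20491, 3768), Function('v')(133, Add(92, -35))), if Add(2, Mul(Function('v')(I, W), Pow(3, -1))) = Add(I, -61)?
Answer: -16513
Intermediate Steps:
Function('v')(I, W) = Add(-189, Mul(3, I)) (Function('v')(I, W) = Add(-6, Mul(3, Add(I, -61))) = Add(-6, Mul(3, Add(-61, I))) = Add(-6, Add(-183, Mul(3, I))) = Add(-189, Mul(3, I)))
Add(Add(-20491, 3768), Function('v')(133, Add(92, -35))) = Add(Add(-20491, 3768), Add(-189, Mul(3, 133))) = Add(-16723, Add(-189, 399)) = Add(-16723, 210) = -16513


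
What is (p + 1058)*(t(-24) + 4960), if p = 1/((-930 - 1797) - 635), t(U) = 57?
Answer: 17845443915/3362 ≈ 5.3080e+6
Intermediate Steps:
p = -1/3362 (p = 1/(-2727 - 635) = 1/(-3362) = -1/3362 ≈ -0.00029744)
(p + 1058)*(t(-24) + 4960) = (-1/3362 + 1058)*(57 + 4960) = (3556995/3362)*5017 = 17845443915/3362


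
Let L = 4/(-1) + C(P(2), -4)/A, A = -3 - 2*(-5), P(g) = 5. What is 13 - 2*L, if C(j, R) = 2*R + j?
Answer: 153/7 ≈ 21.857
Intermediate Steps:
A = 7 (A = -3 + 10 = 7)
C(j, R) = j + 2*R
L = -31/7 (L = 4/(-1) + (5 + 2*(-4))/7 = 4*(-1) + (5 - 8)*(⅐) = -4 - 3*⅐ = -4 - 3/7 = -31/7 ≈ -4.4286)
13 - 2*L = 13 - 2*(-31/7) = 13 + 62/7 = 153/7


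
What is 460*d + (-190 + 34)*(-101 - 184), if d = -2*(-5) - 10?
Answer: 44460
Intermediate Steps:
d = 0 (d = 10 - 10 = 0)
460*d + (-190 + 34)*(-101 - 184) = 460*0 + (-190 + 34)*(-101 - 184) = 0 - 156*(-285) = 0 + 44460 = 44460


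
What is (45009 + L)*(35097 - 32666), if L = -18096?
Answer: 65425503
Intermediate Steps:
(45009 + L)*(35097 - 32666) = (45009 - 18096)*(35097 - 32666) = 26913*2431 = 65425503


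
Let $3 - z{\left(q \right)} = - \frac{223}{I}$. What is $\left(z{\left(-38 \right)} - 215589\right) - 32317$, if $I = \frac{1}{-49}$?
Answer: $-258830$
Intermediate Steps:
$I = - \frac{1}{49} \approx -0.020408$
$z{\left(q \right)} = -10924$ ($z{\left(q \right)} = 3 - - \frac{223}{- \frac{1}{49}} = 3 - \left(-223\right) \left(-49\right) = 3 - 10927 = -10924$)
$\left(z{\left(-38 \right)} - 215589\right) - 32317 = \left(-10924 - 215589\right) - 32317 = -226513 - 32317 = -258830$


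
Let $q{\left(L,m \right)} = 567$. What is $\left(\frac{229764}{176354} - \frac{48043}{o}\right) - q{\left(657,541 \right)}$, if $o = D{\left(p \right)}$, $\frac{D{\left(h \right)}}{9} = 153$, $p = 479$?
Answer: $- \frac{72923081440}{121419729} \approx -600.59$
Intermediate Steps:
$D{\left(h \right)} = 1377$ ($D{\left(h \right)} = 9 \cdot 153 = 1377$)
$o = 1377$
$\left(\frac{229764}{176354} - \frac{48043}{o}\right) - q{\left(657,541 \right)} = \left(\frac{229764}{176354} - \frac{48043}{1377}\right) - 567 = \left(229764 \cdot \frac{1}{176354} - \frac{48043}{1377}\right) - 567 = \left(\frac{114882}{88177} - \frac{48043}{1377}\right) - 567 = - \frac{4078095097}{121419729} - 567 = - \frac{72923081440}{121419729}$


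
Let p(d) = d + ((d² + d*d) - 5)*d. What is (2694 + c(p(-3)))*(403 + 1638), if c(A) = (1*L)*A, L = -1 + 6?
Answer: 5069844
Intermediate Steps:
L = 5
p(d) = d + d*(-5 + 2*d²) (p(d) = d + ((d² + d²) - 5)*d = d + (2*d² - 5)*d = d + (-5 + 2*d²)*d = d + d*(-5 + 2*d²))
c(A) = 5*A (c(A) = (1*5)*A = 5*A)
(2694 + c(p(-3)))*(403 + 1638) = (2694 + 5*(2*(-3)*(-2 + (-3)²)))*(403 + 1638) = (2694 + 5*(2*(-3)*(-2 + 9)))*2041 = (2694 + 5*(2*(-3)*7))*2041 = (2694 + 5*(-42))*2041 = (2694 - 210)*2041 = 2484*2041 = 5069844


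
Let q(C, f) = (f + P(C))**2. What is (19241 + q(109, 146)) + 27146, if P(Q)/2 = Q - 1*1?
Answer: 177431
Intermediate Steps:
P(Q) = -2 + 2*Q (P(Q) = 2*(Q - 1*1) = 2*(Q - 1) = 2*(-1 + Q) = -2 + 2*Q)
q(C, f) = (-2 + f + 2*C)**2 (q(C, f) = (f + (-2 + 2*C))**2 = (-2 + f + 2*C)**2)
(19241 + q(109, 146)) + 27146 = (19241 + (-2 + 146 + 2*109)**2) + 27146 = (19241 + (-2 + 146 + 218)**2) + 27146 = (19241 + 362**2) + 27146 = (19241 + 131044) + 27146 = 150285 + 27146 = 177431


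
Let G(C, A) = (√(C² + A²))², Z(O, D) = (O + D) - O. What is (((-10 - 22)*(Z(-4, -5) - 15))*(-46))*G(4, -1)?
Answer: -500480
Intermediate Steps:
Z(O, D) = D (Z(O, D) = (D + O) - O = D)
G(C, A) = A² + C² (G(C, A) = (√(A² + C²))² = A² + C²)
(((-10 - 22)*(Z(-4, -5) - 15))*(-46))*G(4, -1) = (((-10 - 22)*(-5 - 15))*(-46))*((-1)² + 4²) = (-32*(-20)*(-46))*(1 + 16) = (640*(-46))*17 = -29440*17 = -500480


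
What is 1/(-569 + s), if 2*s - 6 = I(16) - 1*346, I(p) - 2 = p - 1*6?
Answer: -1/733 ≈ -0.0013643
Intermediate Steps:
I(p) = -4 + p (I(p) = 2 + (p - 1*6) = 2 + (p - 6) = 2 + (-6 + p) = -4 + p)
s = -164 (s = 3 + ((-4 + 16) - 1*346)/2 = 3 + (12 - 346)/2 = 3 + (½)*(-334) = 3 - 167 = -164)
1/(-569 + s) = 1/(-569 - 164) = 1/(-733) = -1/733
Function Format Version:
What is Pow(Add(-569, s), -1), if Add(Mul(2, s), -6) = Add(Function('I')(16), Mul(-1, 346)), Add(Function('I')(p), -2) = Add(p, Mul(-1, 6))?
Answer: Rational(-1, 733) ≈ -0.0013643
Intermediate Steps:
Function('I')(p) = Add(-4, p) (Function('I')(p) = Add(2, Add(p, Mul(-1, 6))) = Add(2, Add(p, -6)) = Add(2, Add(-6, p)) = Add(-4, p))
s = -164 (s = Add(3, Mul(Rational(1, 2), Add(Add(-4, 16), Mul(-1, 346)))) = Add(3, Mul(Rational(1, 2), Add(12, -346))) = Add(3, Mul(Rational(1, 2), -334)) = Add(3, -167) = -164)
Pow(Add(-569, s), -1) = Pow(Add(-569, -164), -1) = Pow(-733, -1) = Rational(-1, 733)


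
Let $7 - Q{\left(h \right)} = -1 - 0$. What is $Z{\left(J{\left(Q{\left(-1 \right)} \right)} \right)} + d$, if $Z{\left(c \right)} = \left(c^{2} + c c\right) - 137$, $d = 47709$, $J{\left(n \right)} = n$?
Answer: $47700$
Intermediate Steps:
$Q{\left(h \right)} = 8$ ($Q{\left(h \right)} = 7 - \left(-1 - 0\right) = 7 - \left(-1 + 0\right) = 7 - -1 = 7 + 1 = 8$)
$Z{\left(c \right)} = -137 + 2 c^{2}$ ($Z{\left(c \right)} = \left(c^{2} + c^{2}\right) - 137 = 2 c^{2} - 137 = -137 + 2 c^{2}$)
$Z{\left(J{\left(Q{\left(-1 \right)} \right)} \right)} + d = \left(-137 + 2 \cdot 8^{2}\right) + 47709 = \left(-137 + 2 \cdot 64\right) + 47709 = \left(-137 + 128\right) + 47709 = -9 + 47709 = 47700$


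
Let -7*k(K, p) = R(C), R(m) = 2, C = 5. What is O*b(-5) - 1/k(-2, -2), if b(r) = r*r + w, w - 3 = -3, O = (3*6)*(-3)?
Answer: -2693/2 ≈ -1346.5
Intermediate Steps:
k(K, p) = -2/7 (k(K, p) = -1/7*2 = -2/7)
O = -54 (O = 18*(-3) = -54)
w = 0 (w = 3 - 3 = 0)
b(r) = r**2 (b(r) = r*r + 0 = r**2 + 0 = r**2)
O*b(-5) - 1/k(-2, -2) = -54*(-5)**2 - 1/(-2/7) = -54*25 - 1*(-7/2) = -1350 + 7/2 = -2693/2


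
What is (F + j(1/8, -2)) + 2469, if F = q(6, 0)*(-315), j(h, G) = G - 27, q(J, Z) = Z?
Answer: 2440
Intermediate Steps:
j(h, G) = -27 + G
F = 0 (F = 0*(-315) = 0)
(F + j(1/8, -2)) + 2469 = (0 + (-27 - 2)) + 2469 = (0 - 29) + 2469 = -29 + 2469 = 2440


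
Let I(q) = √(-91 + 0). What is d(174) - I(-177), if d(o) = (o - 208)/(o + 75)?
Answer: -34/249 - I*√91 ≈ -0.13655 - 9.5394*I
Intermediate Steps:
I(q) = I*√91 (I(q) = √(-91) = I*√91)
d(o) = (-208 + o)/(75 + o)
d(174) - I(-177) = (-208 + 174)/(75 + 174) - I*√91 = -34/249 - I*√91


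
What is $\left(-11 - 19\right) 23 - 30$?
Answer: $-720$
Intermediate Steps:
$\left(-11 - 19\right) 23 - 30 = \left(-30\right) 23 - 30 = -690 - 30 = -720$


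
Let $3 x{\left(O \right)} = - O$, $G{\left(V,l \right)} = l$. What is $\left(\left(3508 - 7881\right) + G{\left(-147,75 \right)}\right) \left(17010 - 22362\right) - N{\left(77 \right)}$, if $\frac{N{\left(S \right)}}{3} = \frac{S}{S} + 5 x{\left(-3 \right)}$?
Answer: $23002878$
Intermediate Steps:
$x{\left(O \right)} = - \frac{O}{3}$ ($x{\left(O \right)} = \frac{\left(-1\right) O}{3} = - \frac{O}{3}$)
$N{\left(S \right)} = 18$ ($N{\left(S \right)} = 3 \left(\frac{S}{S} + 5 \left(\left(- \frac{1}{3}\right) \left(-3\right)\right)\right) = 3 \left(1 + 5 \cdot 1\right) = 3 \left(1 + 5\right) = 3 \cdot 6 = 18$)
$\left(\left(3508 - 7881\right) + G{\left(-147,75 \right)}\right) \left(17010 - 22362\right) - N{\left(77 \right)} = \left(\left(3508 - 7881\right) + 75\right) \left(17010 - 22362\right) - 18 = \left(\left(3508 - 7881\right) + 75\right) \left(-5352\right) - 18 = \left(-4373 + 75\right) \left(-5352\right) - 18 = \left(-4298\right) \left(-5352\right) - 18 = 23002896 - 18 = 23002878$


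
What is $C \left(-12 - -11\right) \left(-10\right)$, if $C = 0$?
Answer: $0$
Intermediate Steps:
$C \left(-12 - -11\right) \left(-10\right) = 0 \left(-12 - -11\right) \left(-10\right) = 0 \left(-12 + 11\right) \left(-10\right) = 0 \left(-1\right) \left(-10\right) = 0 \left(-10\right) = 0$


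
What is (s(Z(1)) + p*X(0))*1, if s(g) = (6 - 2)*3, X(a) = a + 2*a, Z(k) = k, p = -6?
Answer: 12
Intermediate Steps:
X(a) = 3*a
s(g) = 12 (s(g) = 4*3 = 12)
(s(Z(1)) + p*X(0))*1 = (12 - 18*0)*1 = (12 - 6*0)*1 = (12 + 0)*1 = 12*1 = 12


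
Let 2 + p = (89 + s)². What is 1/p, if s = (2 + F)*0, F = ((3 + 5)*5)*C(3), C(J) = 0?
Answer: 1/7919 ≈ 0.00012628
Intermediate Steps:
F = 0 (F = ((3 + 5)*5)*0 = (8*5)*0 = 40*0 = 0)
s = 0 (s = (2 + 0)*0 = 2*0 = 0)
p = 7919 (p = -2 + (89 + 0)² = -2 + 89² = -2 + 7921 = 7919)
1/p = 1/7919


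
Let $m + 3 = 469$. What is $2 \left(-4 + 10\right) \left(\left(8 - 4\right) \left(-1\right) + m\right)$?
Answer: $5544$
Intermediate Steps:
$m = 466$ ($m = -3 + 469 = 466$)
$2 \left(-4 + 10\right) \left(\left(8 - 4\right) \left(-1\right) + m\right) = 2 \left(-4 + 10\right) \left(\left(8 - 4\right) \left(-1\right) + 466\right) = 2 \cdot 6 \left(4 \left(-1\right) + 466\right) = 12 \left(-4 + 466\right) = 12 \cdot 462 = 5544$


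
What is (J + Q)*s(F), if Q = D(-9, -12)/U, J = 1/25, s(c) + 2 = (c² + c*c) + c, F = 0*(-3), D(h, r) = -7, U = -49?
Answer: -64/175 ≈ -0.36571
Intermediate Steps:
F = 0
s(c) = -2 + c + 2*c² (s(c) = -2 + ((c² + c*c) + c) = -2 + ((c² + c²) + c) = -2 + (2*c² + c) = -2 + (c + 2*c²) = -2 + c + 2*c²)
J = 1/25 ≈ 0.040000
Q = ⅐ (Q = -7/(-49) = -7*(-1/49) = ⅐ ≈ 0.14286)
(J + Q)*s(F) = (1/25 + ⅐)*(-2 + 0 + 2*0²) = 32*(-2 + 0 + 2*0)/175 = 32*(-2 + 0 + 0)/175 = (32/175)*(-2) = -64/175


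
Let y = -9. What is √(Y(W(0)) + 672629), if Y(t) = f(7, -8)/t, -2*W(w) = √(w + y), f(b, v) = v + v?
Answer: √(6053661 - 96*I)/3 ≈ 820.14 - 0.006503*I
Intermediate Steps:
f(b, v) = 2*v
W(w) = -√(-9 + w)/2 (W(w) = -√(w - 9)/2 = -√(-9 + w)/2)
Y(t) = -16/t (Y(t) = (2*(-8))/t = -16/t)
√(Y(W(0)) + 672629) = √(-16*(-2/√(-9 + 0)) + 672629) = √(-16*2*I/3 + 672629) = √(-32*I/3 + 672629) = √(672629 - 32*I/3)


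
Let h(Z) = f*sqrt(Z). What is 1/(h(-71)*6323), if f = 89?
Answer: -I*sqrt(71)/39955037 ≈ -2.1089e-7*I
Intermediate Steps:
h(Z) = 89*sqrt(Z)
1/(h(-71)*6323) = 1/((89*sqrt(-71))*6323) = (1/6323)/(89*(I*sqrt(71))) = (1/6323)/(89*I*sqrt(71)) = -I*sqrt(71)/6319*(1/6323) = -I*sqrt(71)/39955037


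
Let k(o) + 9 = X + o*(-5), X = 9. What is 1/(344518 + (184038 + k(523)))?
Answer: 1/525941 ≈ 1.9014e-6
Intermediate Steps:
k(o) = -5*o (k(o) = -9 + (9 + o*(-5)) = -9 + (9 - 5*o) = -5*o)
1/(344518 + (184038 + k(523))) = 1/(344518 + (184038 - 5*523)) = 1/(344518 + (184038 - 2615)) = 1/(344518 + 181423) = 1/525941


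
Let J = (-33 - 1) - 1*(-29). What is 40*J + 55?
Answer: -145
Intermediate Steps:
J = -5 (J = -34 + 29 = -5)
40*J + 55 = 40*(-5) + 55 = -200 + 55 = -145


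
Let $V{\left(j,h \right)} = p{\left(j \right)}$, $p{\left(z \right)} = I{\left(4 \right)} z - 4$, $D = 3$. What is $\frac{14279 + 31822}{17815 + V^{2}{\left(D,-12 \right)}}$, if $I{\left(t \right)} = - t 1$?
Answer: $\frac{46101}{18071} \approx 2.5511$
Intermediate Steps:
$I{\left(t \right)} = - t$
$p{\left(z \right)} = -4 - 4 z$ ($p{\left(z \right)} = \left(-1\right) 4 z - 4 = - 4 z - 4 = -4 - 4 z$)
$V{\left(j,h \right)} = -4 - 4 j$
$\frac{14279 + 31822}{17815 + V^{2}{\left(D,-12 \right)}} = \frac{14279 + 31822}{17815 + \left(-4 - 12\right)^{2}} = \frac{46101}{17815 + \left(-4 - 12\right)^{2}} = \frac{46101}{17815 + \left(-16\right)^{2}} = \frac{46101}{17815 + 256} = \frac{46101}{18071}$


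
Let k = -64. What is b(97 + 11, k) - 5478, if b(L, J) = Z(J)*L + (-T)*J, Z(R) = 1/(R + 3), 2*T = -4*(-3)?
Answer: -310842/61 ≈ -5095.8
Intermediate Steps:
T = 6 (T = (-4*(-3))/2 = (½)*12 = 6)
Z(R) = 1/(3 + R)
b(L, J) = -6*J + L/(3 + J) (b(L, J) = L/(3 + J) + (-1*6)*J = L/(3 + J) - 6*J = -6*J + L/(3 + J))
b(97 + 11, k) - 5478 = ((97 + 11) - 6*(-64)*(3 - 64))/(3 - 64) - 5478 = (108 - 6*(-64)*(-61))/(-61) - 5478 = -(108 - 23424)/61 - 5478 = -1/61*(-23316) - 5478 = 23316/61 - 5478 = -310842/61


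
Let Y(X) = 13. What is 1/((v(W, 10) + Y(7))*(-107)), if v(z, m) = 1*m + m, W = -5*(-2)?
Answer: -1/3531 ≈ -0.00028321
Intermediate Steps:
W = 10
v(z, m) = 2*m (v(z, m) = m + m = 2*m)
1/((v(W, 10) + Y(7))*(-107)) = 1/((2*10 + 13)*(-107)) = 1/((20 + 13)*(-107)) = 1/(33*(-107)) = 1/(-3531) = -1/3531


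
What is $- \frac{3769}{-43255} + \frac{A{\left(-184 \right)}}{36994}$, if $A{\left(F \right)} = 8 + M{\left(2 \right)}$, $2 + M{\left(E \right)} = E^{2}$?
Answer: $\frac{69931468}{800087735} \approx 0.087405$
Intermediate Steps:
$M{\left(E \right)} = -2 + E^{2}$
$A{\left(F \right)} = 10$ ($A{\left(F \right)} = 8 - \left(2 - 2^{2}\right) = 8 + \left(-2 + 4\right) = 8 + 2 = 10$)
$- \frac{3769}{-43255} + \frac{A{\left(-184 \right)}}{36994} = - \frac{3769}{-43255} + \frac{10}{36994} = \left(-3769\right) \left(- \frac{1}{43255}\right) + 10 \cdot \frac{1}{36994} = \frac{3769}{43255} + \frac{5}{18497} = \frac{69931468}{800087735}$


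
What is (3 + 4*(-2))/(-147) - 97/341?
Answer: -12554/50127 ≈ -0.25044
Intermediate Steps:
(3 + 4*(-2))/(-147) - 97/341 = (3 - 8)*(-1/147) - 97*1/341 = -5*(-1/147) - 97/341 = 5/147 - 97/341 = -12554/50127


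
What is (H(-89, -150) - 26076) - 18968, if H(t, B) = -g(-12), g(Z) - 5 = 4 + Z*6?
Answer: -44981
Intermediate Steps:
g(Z) = 9 + 6*Z (g(Z) = 5 + (4 + Z*6) = 5 + (4 + 6*Z) = 9 + 6*Z)
H(t, B) = 63 (H(t, B) = -(9 + 6*(-12)) = -(9 - 72) = -1*(-63) = 63)
(H(-89, -150) - 26076) - 18968 = (63 - 26076) - 18968 = -26013 - 18968 = -44981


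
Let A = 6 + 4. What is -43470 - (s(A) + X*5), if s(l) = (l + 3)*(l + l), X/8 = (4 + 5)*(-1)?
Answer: -43370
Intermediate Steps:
X = -72 (X = 8*((4 + 5)*(-1)) = 8*(9*(-1)) = 8*(-9) = -72)
A = 10
s(l) = 2*l*(3 + l) (s(l) = (3 + l)*(2*l) = 2*l*(3 + l))
-43470 - (s(A) + X*5) = -43470 - (2*10*(3 + 10) - 72*5) = -43470 - (2*10*13 - 360) = -43470 - (260 - 360) = -43470 - 1*(-100) = -43470 + 100 = -43370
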